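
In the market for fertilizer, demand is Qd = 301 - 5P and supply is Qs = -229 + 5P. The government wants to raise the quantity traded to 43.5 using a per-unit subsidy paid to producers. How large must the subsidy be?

At Q = 43.5, invert demand for the buyer price: Pb = (301 − 43.5)/5 = 51.5; invert supply for the seller price: Ps = (43.5 − (-229))/5 = 54.5.
The subsidy must fill the gap: s = Ps − Pb = 54.5 − 51.5 = 3.

Required subsidy s = 3 per unit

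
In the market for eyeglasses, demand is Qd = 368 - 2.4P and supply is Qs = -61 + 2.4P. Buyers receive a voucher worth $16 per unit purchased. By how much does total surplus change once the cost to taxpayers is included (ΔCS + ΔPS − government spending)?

Pre-subsidy: 368 - 2.4P = -61 + 2.4P gives P* = 89.375, Q* = 153.5.
With the rebate, buyers effectively pay Pb = Ps − 16, where Ps is the price sellers receive.
Demand in terms of Ps becomes Qd = 368 − 2.4(Ps − 16) = 406.4 - 2.4Ps. Setting this equal to supply: 406.4 - 2.4Ps = -61 + 2.4Ps, so Ps = 97.375.
Buyers pay Pb = 97.375 − 16 = 81.375; Q' = -61 + 2.4·97.375 = 172.7.
ΔCS = ½(153.5 + 172.7)(89.375 − 81.375) = 1304.8; ΔPS = ½(153.5 + 172.7)(97.375 − 89.375) = 1304.8.
Government spending = 16 × 172.7 = 2763.2.
Net change = 1304.8 + 1304.8 − 2763.2 = -153.6. The loss equals the DWL triangle ½·16·19.2.

Net change in total surplus = -$153.6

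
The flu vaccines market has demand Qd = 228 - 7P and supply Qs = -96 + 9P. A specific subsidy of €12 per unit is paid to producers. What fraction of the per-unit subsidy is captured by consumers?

Consumer share = 0.5625

Pre-subsidy: 228 - 7P = -96 + 9P gives P* = 20.25, Q* = 86.25.
With the subsidy, sellers receive Ps = Pb + 12 for each unit, where Pb is the price buyers pay.
Supply in terms of Pb becomes Qs = -96 + 9(Pb + 12) = 12 + 9Pb. Setting this equal to demand: 228 - 7Pb = 12 + 9Pb, so Pb = 13.5.
Sellers receive Ps = 13.5 + 12 = 25.5; Q' = 228 − 7·13.5 = 133.5.
Buyers' price falls by P* − Pb = 20.25 − 13.5 = 6.75; sellers' price rises by Ps − P* = 25.5 − 20.25 = 5.25.
So consumers capture 6.75/12 = 0.5625 of each unit of subsidy.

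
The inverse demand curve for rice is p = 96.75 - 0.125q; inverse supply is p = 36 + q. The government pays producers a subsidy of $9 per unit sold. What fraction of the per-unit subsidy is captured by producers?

Producer share = 8/9

Pre-subsidy: 96.75 - 0.125q = 36 + q gives q* = 54 and p* = 90.
With the subsidy, sellers receive ps = pb + 9 for each unit, where pb is the price buyers pay.
On the curves, pb = 96.75 - 0.125q and ps = 36 + q; the wedge ps − pb = 9 gives 36 + q − (96.75 - 0.125q) = 9, so q' = 62.
Then pb = 96.75 − 0.125·62 = 89 and ps = 36 + 1·62 = 98.
Buyers' price falls by p* − pb = 90 − 89 = 1; sellers' price rises by ps − p* = 98 − 90 = 8.
So producers capture 8/9 = 8/9 of each unit of subsidy.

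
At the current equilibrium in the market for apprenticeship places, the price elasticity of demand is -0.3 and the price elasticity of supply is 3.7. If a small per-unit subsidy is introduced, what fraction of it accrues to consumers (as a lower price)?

Consumer share = 0.925

For a small subsidy around the equilibrium, the benefit split depends on the relative slopes, which at a point are proportional to the elasticities.
Buyer share = εs/(εs + |εd|) = 3.7/(3.7 + 0.3) = 0.925; seller share = |εd|/(εs + |εd|) = 0.075.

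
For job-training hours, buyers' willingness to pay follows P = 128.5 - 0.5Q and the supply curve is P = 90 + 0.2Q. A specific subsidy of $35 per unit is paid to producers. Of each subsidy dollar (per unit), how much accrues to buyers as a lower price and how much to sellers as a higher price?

Pre-subsidy: 128.5 - 0.5Q = 90 + 0.2Q gives Q* = 55 and P* = 101.
With the subsidy, sellers receive Ps = Pb + 35 for each unit, where Pb is the price buyers pay.
On the curves, Pb = 128.5 - 0.5Q and Ps = 90 + 0.2Q; the wedge Ps − Pb = 35 gives 90 + 0.2Q − (128.5 - 0.5Q) = 35, so Q' = 105.
Then Pb = 128.5 − 0.5·105 = 76 and Ps = 90 + 0.2·105 = 111.
Buyers' price falls by P* − Pb = 101 − 76 = 25; sellers' price rises by Ps − P* = 111 − 101 = 10.

Buyers gain $25 per unit; sellers gain $10 per unit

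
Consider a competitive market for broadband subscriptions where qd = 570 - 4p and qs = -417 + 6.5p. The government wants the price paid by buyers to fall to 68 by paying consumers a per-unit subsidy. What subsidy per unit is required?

Required subsidy s = 42 per unit

At a buyer price of 68, quantity demanded is 570 − 4·68 = 298.
Sellers supply 298 only when they receive ps with -417 + 6.5·ps = 298, i.e. ps = 110.
s = ps − pb = 110 − 68 = 42.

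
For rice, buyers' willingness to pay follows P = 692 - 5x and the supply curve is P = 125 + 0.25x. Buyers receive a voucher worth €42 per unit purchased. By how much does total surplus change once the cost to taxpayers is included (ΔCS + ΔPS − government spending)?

Net change in total surplus = -€168

Pre-subsidy: 692 - 5x = 125 + 0.25x gives x* = 108 and P* = 152.
With the rebate, buyers effectively pay Pb = Ps − 42, where Ps is the price sellers receive.
On the curves, Pb = 692 - 5x and Ps = 125 + 0.25x; the wedge Ps − Pb = 42 gives 125 + 0.25x − (692 - 5x) = 42, so x' = 116.
Then Pb = 692 − 5·116 = 112 and Ps = 125 + 0.25·116 = 154.
ΔCS = ½(108 + 116)(152 − 112) = 4480; ΔPS = ½(108 + 116)(154 − 152) = 224.
Government spending = 42 × 116 = 4872.
Net change = 4480 + 224 − 4872 = -168. The loss equals the DWL triangle ½·42·8.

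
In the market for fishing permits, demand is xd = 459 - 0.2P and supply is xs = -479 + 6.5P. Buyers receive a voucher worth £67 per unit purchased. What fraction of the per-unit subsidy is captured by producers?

Producer share = 2/67

Pre-subsidy: 459 - 0.2P = -479 + 6.5P gives P* = 140, x* = 431.
With the rebate, buyers effectively pay Pb = Ps − 67, where Ps is the price sellers receive.
Demand in terms of Ps becomes xd = 459 − 0.2(Ps − 67) = 472.4 - 0.2Ps. Setting this equal to supply: 472.4 - 0.2Ps = -479 + 6.5Ps, so Ps = 142.
Buyers pay Pb = 142 − 67 = 75; x' = -479 + 6.5·142 = 444.
Buyers' price falls by P* − Pb = 140 − 75 = 65; sellers' price rises by Ps − P* = 142 − 140 = 2.
So producers capture 2/67 = 2/67 of each unit of subsidy.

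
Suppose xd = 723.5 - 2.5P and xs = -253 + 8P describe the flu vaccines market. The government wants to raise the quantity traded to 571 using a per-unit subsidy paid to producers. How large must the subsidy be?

At x = 571, invert demand for the buyer price: Pb = (723.5 − 571)/2.5 = 61; invert supply for the seller price: Ps = (571 − (-253))/8 = 103.
The subsidy must fill the gap: s = Ps − Pb = 103 − 61 = 42.

Required subsidy s = 42 per unit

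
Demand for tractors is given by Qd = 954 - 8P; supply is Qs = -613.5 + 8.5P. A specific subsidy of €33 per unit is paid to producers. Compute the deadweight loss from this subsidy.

Deadweight loss = €2244

Pre-subsidy: 954 - 8P = -613.5 + 8.5P gives P* = 95, Q* = 194.
With the subsidy, sellers receive Ps = Pb + 33 for each unit, where Pb is the price buyers pay.
Supply in terms of Pb becomes Qs = -613.5 + 8.5(Pb + 33) = -333 + 8.5Pb. Setting this equal to demand: 954 - 8Pb = -333 + 8.5Pb, so Pb = 78.
Sellers receive Ps = 78 + 33 = 111; Q' = 954 − 8·78 = 330.
The subsidy expands output by 330 − 194 = 136 past the efficient level; on those units the gap between marginal cost and willingness to pay runs from 0 up to 33.
DWL = ½ × 33 × 136 = 2244.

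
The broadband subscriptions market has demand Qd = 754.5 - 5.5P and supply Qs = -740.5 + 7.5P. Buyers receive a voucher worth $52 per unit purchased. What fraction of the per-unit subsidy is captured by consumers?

Pre-subsidy: 754.5 - 5.5P = -740.5 + 7.5P gives P* = 115, Q* = 122.
With the rebate, buyers effectively pay Pb = Ps − 52, where Ps is the price sellers receive.
Demand in terms of Ps becomes Qd = 754.5 − 5.5(Ps − 52) = 1040.5 - 5.5Ps. Setting this equal to supply: 1040.5 - 5.5Ps = -740.5 + 7.5Ps, so Ps = 137.
Buyers pay Pb = 137 − 52 = 85; Q' = -740.5 + 7.5·137 = 287.
Buyers' price falls by P* − Pb = 115 − 85 = 30; sellers' price rises by Ps − P* = 137 − 115 = 22.
So consumers capture 30/52 = 15/26 of each unit of subsidy.

Consumer share = 15/26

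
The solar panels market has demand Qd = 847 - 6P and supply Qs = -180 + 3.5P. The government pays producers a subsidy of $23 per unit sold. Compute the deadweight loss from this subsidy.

Pre-subsidy: 847 - 6P = -180 + 3.5P gives P* = 2054/19, Q* = 3769/19.
With the subsidy, sellers receive Ps = Pb + 23 for each unit, where Pb is the price buyers pay.
Supply in terms of Pb becomes Qs = -180 + 3.5(Pb + 23) = -99.5 + 3.5Pb. Setting this equal to demand: 847 - 6Pb = -99.5 + 3.5Pb, so Pb = 1893/19.
Sellers receive Ps = 1893/19 + 23 = 2330/19; Q' = 847 − 6·(1893/19) = 4735/19.
The subsidy expands output by 4735/19 − 3769/19 = 966/19 past the efficient level; on those units the gap between marginal cost and willingness to pay runs from 0 up to 23.
DWL = ½ × 23 × 966/19 = 11109/19.

Deadweight loss = 11109/19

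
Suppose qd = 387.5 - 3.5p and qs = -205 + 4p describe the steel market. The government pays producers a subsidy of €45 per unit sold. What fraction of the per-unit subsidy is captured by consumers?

Pre-subsidy: 387.5 - 3.5p = -205 + 4p gives p* = 79, q* = 111.
With the subsidy, sellers receive ps = pb + 45 for each unit, where pb is the price buyers pay.
Supply in terms of pb becomes qs = -205 + 4(pb + 45) = -25 + 4pb. Setting this equal to demand: 387.5 - 3.5pb = -25 + 4pb, so pb = 55.
Sellers receive ps = 55 + 45 = 100; q' = 387.5 − 3.5·55 = 195.
Buyers' price falls by p* − pb = 79 − 55 = 24; sellers' price rises by ps − p* = 100 − 79 = 21.
So consumers capture 24/45 = 8/15 of each unit of subsidy.

Consumer share = 8/15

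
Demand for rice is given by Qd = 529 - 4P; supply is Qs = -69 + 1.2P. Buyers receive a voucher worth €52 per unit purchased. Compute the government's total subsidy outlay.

Pre-subsidy: 529 - 4P = -69 + 1.2P gives P* = 115, Q* = 69.
With the rebate, buyers effectively pay Pb = Ps − 52, where Ps is the price sellers receive.
Demand in terms of Ps becomes Qd = 529 − 4(Ps − 52) = 737 - 4Ps. Setting this equal to supply: 737 - 4Ps = -69 + 1.2Ps, so Ps = 155.
Buyers pay Pb = 155 − 52 = 103; Q' = -69 + 1.2·155 = 117.
Government outlay = subsidy × quantity = 52 × 117 = 6084.

Government cost = €6084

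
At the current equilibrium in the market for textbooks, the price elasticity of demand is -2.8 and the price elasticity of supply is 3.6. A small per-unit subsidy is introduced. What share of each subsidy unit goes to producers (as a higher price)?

Producer share = 0.4375

For a small subsidy around the equilibrium, the benefit split depends on the relative slopes, which at a point are proportional to the elasticities.
Buyer share = εs/(εs + |εd|) = 3.6/(3.6 + 2.8) = 0.5625; seller share = |εd|/(εs + |εd|) = 0.4375.
So producers capture 0.4375 of the subsidy.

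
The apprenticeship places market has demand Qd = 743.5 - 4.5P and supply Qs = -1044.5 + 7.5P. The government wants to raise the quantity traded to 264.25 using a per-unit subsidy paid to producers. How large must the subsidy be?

Required subsidy s = 68 per unit

At Q = 264.25, invert demand for the buyer price: Pb = (743.5 − 264.25)/4.5 = 106.5; invert supply for the seller price: Ps = (264.25 − (-1044.5))/7.5 = 174.5.
The subsidy must fill the gap: s = Ps − Pb = 174.5 − 106.5 = 68.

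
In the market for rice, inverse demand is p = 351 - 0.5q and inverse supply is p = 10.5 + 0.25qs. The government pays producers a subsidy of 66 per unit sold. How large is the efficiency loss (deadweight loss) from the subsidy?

Pre-subsidy: 351 - 0.5q = 10.5 + 0.25q gives q* = 454 and p* = 124.
With the subsidy, sellers receive ps = pb + 66 for each unit, where pb is the price buyers pay.
On the curves, pb = 351 - 0.5q and ps = 10.5 + 0.25q; the wedge ps − pb = 66 gives 10.5 + 0.25q − (351 - 0.5q) = 66, so q' = 542.
Then pb = 351 − 0.5·542 = 80 and ps = 10.5 + 0.25·542 = 146.
The subsidy expands output by 542 − 454 = 88 past the efficient level; on those units the gap between marginal cost and willingness to pay runs from 0 up to 66.
DWL = ½ × 66 × 88 = 2904.

Deadweight loss = 2904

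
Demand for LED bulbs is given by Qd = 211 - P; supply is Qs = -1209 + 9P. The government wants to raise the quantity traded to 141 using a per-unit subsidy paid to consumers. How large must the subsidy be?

Required subsidy s = 80 per unit

At Q = 141, invert demand for the buyer price: Pb = (211 − 141)/1 = 70; invert supply for the seller price: Ps = (141 − (-1209))/9 = 150.
The subsidy must fill the gap: s = Ps − Pb = 150 − 70 = 80.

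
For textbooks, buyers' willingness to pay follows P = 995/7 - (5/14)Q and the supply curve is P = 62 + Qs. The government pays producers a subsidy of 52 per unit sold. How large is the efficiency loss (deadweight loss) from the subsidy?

Pre-subsidy: 995/7 - (5/14)Q = 62 + Q gives Q* = 1122/19 and P* = 2300/19.
With the subsidy, sellers receive Ps = Pb + 52 for each unit, where Pb is the price buyers pay.
On the curves, Pb = 995/7 - (5/14)Q and Ps = 62 + Q; the wedge Ps − Pb = 52 gives 62 + Q − (995/7 - (5/14)Q) = 52, so Q' = 1850/19.
Then Pb = 995/7 − (5/14)·(1850/19) = 2040/19 and Ps = 62 + 1·(1850/19) = 3028/19.
The subsidy expands output by 1850/19 − 1122/19 = 728/19 past the efficient level; on those units the gap between marginal cost and willingness to pay runs from 0 up to 52.
DWL = ½ × 52 × 728/19 = 18928/19.

Deadweight loss = 18928/19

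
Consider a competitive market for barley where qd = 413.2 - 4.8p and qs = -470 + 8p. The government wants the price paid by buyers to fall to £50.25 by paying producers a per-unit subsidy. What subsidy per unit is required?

Required subsidy s = £30 per unit

At a buyer price of 50.25, quantity demanded is 413.2 − 4.8·50.25 = 172.
Sellers supply 172 only when they receive ps with -470 + 8·ps = 172, i.e. ps = 80.25.
s = ps − pb = 80.25 − 50.25 = 30.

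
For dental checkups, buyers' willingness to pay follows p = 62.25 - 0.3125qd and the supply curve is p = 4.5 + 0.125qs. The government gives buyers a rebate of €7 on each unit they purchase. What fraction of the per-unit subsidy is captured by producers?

Pre-subsidy: 62.25 - 0.3125q = 4.5 + 0.125q gives q* = 132 and p* = 21.
With the rebate, buyers effectively pay pb = ps − 7, where ps is the price sellers receive.
On the curves, pb = 62.25 - 0.3125q and ps = 4.5 + 0.125q; the wedge ps − pb = 7 gives 4.5 + 0.125q − (62.25 - 0.3125q) = 7, so q' = 148.
Then pb = 62.25 − 0.3125·148 = 16 and ps = 4.5 + 0.125·148 = 23.
Buyers' price falls by p* − pb = 21 − 16 = 5; sellers' price rises by ps − p* = 23 − 21 = 2.
So producers capture 2/7 = 2/7 of each unit of subsidy.

Producer share = 2/7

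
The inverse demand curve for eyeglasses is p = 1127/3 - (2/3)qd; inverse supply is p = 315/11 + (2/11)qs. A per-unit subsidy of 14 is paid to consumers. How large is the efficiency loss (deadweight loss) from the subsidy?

Deadweight loss = 115.5

Pre-subsidy: 1127/3 - (2/3)q = 315/11 + (2/11)q gives q* = 409 and p* = 103.
With the rebate, buyers effectively pay pb = ps − 14, where ps is the price sellers receive.
On the curves, pb = 1127/3 - (2/3)q and ps = 315/11 + (2/11)q; the wedge ps − pb = 14 gives 315/11 + (2/11)q − (1127/3 - (2/3)q) = 14, so q' = 425.5.
Then pb = 1127/3 − (2/3)·425.5 = 92 and ps = 315/11 + (2/11)·425.5 = 106.
The subsidy expands output by 425.5 − 409 = 16.5 past the efficient level; on those units the gap between marginal cost and willingness to pay runs from 0 up to 14.
DWL = ½ × 14 × 16.5 = 115.5.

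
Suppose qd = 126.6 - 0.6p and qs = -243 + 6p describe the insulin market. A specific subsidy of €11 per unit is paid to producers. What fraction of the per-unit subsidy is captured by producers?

Pre-subsidy: 126.6 - 0.6p = -243 + 6p gives p* = 56, q* = 93.
With the subsidy, sellers receive ps = pb + 11 for each unit, where pb is the price buyers pay.
Supply in terms of pb becomes qs = -243 + 6(pb + 11) = -177 + 6pb. Setting this equal to demand: 126.6 - 0.6pb = -177 + 6pb, so pb = 46.
Sellers receive ps = 46 + 11 = 57; q' = 126.6 − 0.6·46 = 99.
Buyers' price falls by p* − pb = 56 − 46 = 10; sellers' price rises by ps − p* = 57 − 56 = 1.
So producers capture 1/11 = 1/11 of each unit of subsidy.

Producer share = 1/11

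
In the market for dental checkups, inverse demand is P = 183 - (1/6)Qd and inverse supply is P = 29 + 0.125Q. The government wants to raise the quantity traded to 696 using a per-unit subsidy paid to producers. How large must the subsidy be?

Required subsidy s = 49 per unit

At Q = 696, from the demand curve buyers pay Pb = 183 − (1/6)·696 = 67; from the supply curve sellers need Ps = 29 + 0.125·696 = 116.
The subsidy must fill the gap: s = Ps − Pb = 116 − 67 = 49.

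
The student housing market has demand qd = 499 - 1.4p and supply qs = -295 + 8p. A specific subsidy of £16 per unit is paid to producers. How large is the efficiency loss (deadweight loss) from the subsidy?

Deadweight loss = 7168/47

Pre-subsidy: 499 - 1.4p = -295 + 8p gives p* = 3970/47, q* = 17895/47.
With the subsidy, sellers receive ps = pb + 16 for each unit, where pb is the price buyers pay.
Supply in terms of pb becomes qs = -295 + 8(pb + 16) = -167 + 8pb. Setting this equal to demand: 499 - 1.4pb = -167 + 8pb, so pb = 3330/47.
Sellers receive ps = 3330/47 + 16 = 4082/47; q' = 499 − 1.4·(3330/47) = 18791/47.
The subsidy expands output by 18791/47 − 17895/47 = 896/47 past the efficient level; on those units the gap between marginal cost and willingness to pay runs from 0 up to 16.
DWL = ½ × 16 × 896/47 = 7168/47.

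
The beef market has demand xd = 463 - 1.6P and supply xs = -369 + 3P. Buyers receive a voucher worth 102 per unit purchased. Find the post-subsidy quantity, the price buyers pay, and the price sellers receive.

Pre-subsidy: 463 - 1.6P = -369 + 3P gives P* = 4160/23, x* = 3993/23.
With the rebate, buyers effectively pay Pb = Ps − 102, where Ps is the price sellers receive.
Demand in terms of Ps becomes xd = 463 − 1.6(Ps − 102) = 626.2 - 1.6Ps. Setting this equal to supply: 626.2 - 1.6Ps = -369 + 3Ps, so Ps = 4976/23.
Buyers pay Pb = 4976/23 − 102 = 2630/23; x' = -369 + 3·(4976/23) = 6441/23.

x' = 6441/23; buyers pay 2630/23; sellers receive 4976/23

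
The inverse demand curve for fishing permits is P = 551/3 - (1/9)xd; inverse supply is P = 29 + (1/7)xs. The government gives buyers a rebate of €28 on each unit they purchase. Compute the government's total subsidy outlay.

Government cost = €20139

Pre-subsidy: 551/3 - (1/9)x = 29 + (1/7)x gives x* = 609 and P* = 116.
With the rebate, buyers effectively pay Pb = Ps − 28, where Ps is the price sellers receive.
On the curves, Pb = 551/3 - (1/9)x and Ps = 29 + (1/7)x; the wedge Ps − Pb = 28 gives 29 + (1/7)x − (551/3 - (1/9)x) = 28, so x' = 719.25.
Then Pb = 551/3 − (1/9)·719.25 = 103.75 and Ps = 29 + (1/7)·719.25 = 131.75.
Government outlay = subsidy × quantity = 28 × 719.25 = 20139.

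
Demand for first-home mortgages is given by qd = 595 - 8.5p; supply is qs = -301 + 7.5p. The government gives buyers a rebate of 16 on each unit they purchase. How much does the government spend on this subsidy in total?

Government cost = 2924

Pre-subsidy: 595 - 8.5p = -301 + 7.5p gives p* = 56, q* = 119.
With the rebate, buyers effectively pay pb = ps − 16, where ps is the price sellers receive.
Demand in terms of ps becomes qd = 595 − 8.5(ps − 16) = 731 - 8.5ps. Setting this equal to supply: 731 - 8.5ps = -301 + 7.5ps, so ps = 64.5.
Buyers pay pb = 64.5 − 16 = 48.5; q' = -301 + 7.5·64.5 = 182.75.
Government outlay = subsidy × quantity = 16 × 182.75 = 2924.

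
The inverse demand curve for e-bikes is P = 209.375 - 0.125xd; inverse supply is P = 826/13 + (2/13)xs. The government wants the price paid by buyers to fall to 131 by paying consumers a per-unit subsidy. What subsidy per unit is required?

At a buyer price of 131, quantity demanded is 1675 − 8·131 = 627.
Sellers supply 627 only when they receive Ps = 826/13 + (2/13)·627 = 160.
s = Ps − Pb = 160 − 131 = 29.

Required subsidy s = 29 per unit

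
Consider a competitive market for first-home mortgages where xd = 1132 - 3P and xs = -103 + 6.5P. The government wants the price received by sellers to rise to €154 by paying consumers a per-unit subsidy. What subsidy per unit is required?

Required subsidy s = €76 per unit

At a seller price of 154, quantity supplied is -103 + 6.5·154 = 898.
Buyers absorb 898 only when they pay Pb with 1132 − 3·Pb = 898, i.e. Pb = 78.
s = Ps − Pb = 154 − 78 = 76.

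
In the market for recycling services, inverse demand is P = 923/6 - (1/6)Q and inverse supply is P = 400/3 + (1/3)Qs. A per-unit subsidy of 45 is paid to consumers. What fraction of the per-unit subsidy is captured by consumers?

Consumer share = 1/3

Pre-subsidy: 923/6 - (1/6)Q = 400/3 + (1/3)Q gives Q* = 41 and P* = 147.
With the rebate, buyers effectively pay Pb = Ps − 45, where Ps is the price sellers receive.
On the curves, Pb = 923/6 - (1/6)Q and Ps = 400/3 + (1/3)Q; the wedge Ps − Pb = 45 gives 400/3 + (1/3)Q − (923/6 - (1/6)Q) = 45, so Q' = 131.
Then Pb = 923/6 − (1/6)·131 = 132 and Ps = 400/3 + (1/3)·131 = 177.
Buyers' price falls by P* − Pb = 147 − 132 = 15; sellers' price rises by Ps − P* = 177 − 147 = 30.
So consumers capture 15/45 = 1/3 of each unit of subsidy.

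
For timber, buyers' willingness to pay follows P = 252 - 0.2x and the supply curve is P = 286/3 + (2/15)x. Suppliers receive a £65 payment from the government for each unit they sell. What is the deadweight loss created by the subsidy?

Deadweight loss = £6337.5

Pre-subsidy: 252 - 0.2x = 286/3 + (2/15)x gives x* = 470 and P* = 158.
With the subsidy, sellers receive Ps = Pb + 65 for each unit, where Pb is the price buyers pay.
On the curves, Pb = 252 - 0.2x and Ps = 286/3 + (2/15)x; the wedge Ps − Pb = 65 gives 286/3 + (2/15)x − (252 - 0.2x) = 65, so x' = 665.
Then Pb = 252 − 0.2·665 = 119 and Ps = 286/3 + (2/15)·665 = 184.
The subsidy expands output by 665 − 470 = 195 past the efficient level; on those units the gap between marginal cost and willingness to pay runs from 0 up to 65.
DWL = ½ × 65 × 195 = 6337.5.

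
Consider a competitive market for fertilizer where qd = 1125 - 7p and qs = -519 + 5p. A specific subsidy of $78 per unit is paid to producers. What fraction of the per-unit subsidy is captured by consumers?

Consumer share = 5/12

Pre-subsidy: 1125 - 7p = -519 + 5p gives p* = 137, q* = 166.
With the subsidy, sellers receive ps = pb + 78 for each unit, where pb is the price buyers pay.
Supply in terms of pb becomes qs = -519 + 5(pb + 78) = -129 + 5pb. Setting this equal to demand: 1125 - 7pb = -129 + 5pb, so pb = 104.5.
Sellers receive ps = 104.5 + 78 = 182.5; q' = 1125 − 7·104.5 = 393.5.
Buyers' price falls by p* − pb = 137 − 104.5 = 32.5; sellers' price rises by ps − p* = 182.5 − 137 = 45.5.
So consumers capture 32.5/78 = 5/12 of each unit of subsidy.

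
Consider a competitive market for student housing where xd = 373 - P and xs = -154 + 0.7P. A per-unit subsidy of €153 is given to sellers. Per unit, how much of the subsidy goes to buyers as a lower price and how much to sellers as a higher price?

Buyers gain €63 per unit; sellers gain €90 per unit

Pre-subsidy: 373 - P = -154 + 0.7P gives P* = 310, x* = 63.
With the subsidy, sellers receive Ps = Pb + 153 for each unit, where Pb is the price buyers pay.
Supply in terms of Pb becomes xs = -154 + 0.7(Pb + 153) = -46.9 + 0.7Pb. Setting this equal to demand: 373 - Pb = -46.9 + 0.7Pb, so Pb = 247.
Sellers receive Ps = 247 + 153 = 400; x' = 373 − 1·247 = 126.
Buyers' price falls by P* − Pb = 310 − 247 = 63; sellers' price rises by Ps − P* = 400 − 310 = 90.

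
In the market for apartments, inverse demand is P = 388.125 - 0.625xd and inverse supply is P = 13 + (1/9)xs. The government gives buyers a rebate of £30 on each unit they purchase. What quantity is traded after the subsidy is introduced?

Pre-subsidy: 388.125 - 0.625x = 13 + (1/9)x gives x* = 27009/53 and P* = 3690/53.
With the rebate, buyers effectively pay Pb = Ps − 30, where Ps is the price sellers receive.
On the curves, Pb = 388.125 - 0.625x and Ps = 13 + (1/9)x; the wedge Ps − Pb = 30 gives 13 + (1/9)x − (388.125 - 0.625x) = 30, so x' = 29169/53.
Then Pb = 388.125 − 0.625·(29169/53) = 2340/53 and Ps = 13 + (1/9)·(29169/53) = 3930/53.

x' = 29169/53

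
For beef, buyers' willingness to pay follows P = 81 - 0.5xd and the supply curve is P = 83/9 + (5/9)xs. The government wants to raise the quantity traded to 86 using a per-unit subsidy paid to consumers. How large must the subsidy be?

At x = 86, from the demand curve buyers pay Pb = 81 − 0.5·86 = 38; from the supply curve sellers need Ps = 83/9 + (5/9)·86 = 57.
The subsidy must fill the gap: s = Ps − Pb = 57 − 38 = 19.

Required subsidy s = 19 per unit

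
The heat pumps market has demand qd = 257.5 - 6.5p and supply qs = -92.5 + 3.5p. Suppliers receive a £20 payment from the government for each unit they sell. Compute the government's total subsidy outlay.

Pre-subsidy: 257.5 - 6.5p = -92.5 + 3.5p gives p* = 35, q* = 30.
With the subsidy, sellers receive ps = pb + 20 for each unit, where pb is the price buyers pay.
Supply in terms of pb becomes qs = -92.5 + 3.5(pb + 20) = -22.5 + 3.5pb. Setting this equal to demand: 257.5 - 6.5pb = -22.5 + 3.5pb, so pb = 28.
Sellers receive ps = 28 + 20 = 48; q' = 257.5 − 6.5·28 = 75.5.
Government outlay = subsidy × quantity = 20 × 75.5 = 1510.

Government cost = £1510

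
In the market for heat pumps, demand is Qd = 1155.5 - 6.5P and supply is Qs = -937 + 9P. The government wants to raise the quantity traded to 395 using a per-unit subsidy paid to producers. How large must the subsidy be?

At Q = 395, invert demand for the buyer price: Pb = (1155.5 − 395)/6.5 = 117; invert supply for the seller price: Ps = (395 − (-937))/9 = 148.
The subsidy must fill the gap: s = Ps − Pb = 148 − 117 = 31.

Required subsidy s = 31 per unit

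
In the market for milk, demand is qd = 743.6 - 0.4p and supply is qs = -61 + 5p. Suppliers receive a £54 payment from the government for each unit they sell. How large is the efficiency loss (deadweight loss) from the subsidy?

Pre-subsidy: 743.6 - 0.4p = -61 + 5p gives p* = 149, q* = 684.
With the subsidy, sellers receive ps = pb + 54 for each unit, where pb is the price buyers pay.
Supply in terms of pb becomes qs = -61 + 5(pb + 54) = 209 + 5pb. Setting this equal to demand: 743.6 - 0.4pb = 209 + 5pb, so pb = 99.
Sellers receive ps = 99 + 54 = 153; q' = 743.6 − 0.4·99 = 704.
The subsidy expands output by 704 − 684 = 20 past the efficient level; on those units the gap between marginal cost and willingness to pay runs from 0 up to 54.
DWL = ½ × 54 × 20 = 540.

Deadweight loss = £540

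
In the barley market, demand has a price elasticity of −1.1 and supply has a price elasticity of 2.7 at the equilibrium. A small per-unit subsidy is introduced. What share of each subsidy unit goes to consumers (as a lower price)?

Consumer share = 27/38

For a small subsidy around the equilibrium, the benefit split depends on the relative slopes, which at a point are proportional to the elasticities.
Buyer share = εs/(εs + |εd|) = 2.7/(2.7 + 1.1) = 27/38; seller share = |εd|/(εs + |εd|) = 11/38.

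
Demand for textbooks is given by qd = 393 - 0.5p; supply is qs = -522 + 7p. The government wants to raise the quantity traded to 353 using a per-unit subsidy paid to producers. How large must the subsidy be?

Required subsidy s = 45 per unit

At q = 353, invert demand for the buyer price: pb = (393 − 353)/0.5 = 80; invert supply for the seller price: ps = (353 − (-522))/7 = 125.
The subsidy must fill the gap: s = ps − pb = 125 − 80 = 45.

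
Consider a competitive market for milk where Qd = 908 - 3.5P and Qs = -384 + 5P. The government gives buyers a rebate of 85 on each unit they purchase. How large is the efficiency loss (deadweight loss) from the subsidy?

Pre-subsidy: 908 - 3.5P = -384 + 5P gives P* = 152, Q* = 376.
With the rebate, buyers effectively pay Pb = Ps − 85, where Ps is the price sellers receive.
Demand in terms of Ps becomes Qd = 908 − 3.5(Ps − 85) = 1205.5 - 3.5Ps. Setting this equal to supply: 1205.5 - 3.5Ps = -384 + 5Ps, so Ps = 187.
Buyers pay Pb = 187 − 85 = 102; Q' = -384 + 5·187 = 551.
The subsidy expands output by 551 − 376 = 175 past the efficient level; on those units the gap between marginal cost and willingness to pay runs from 0 up to 85.
DWL = ½ × 85 × 175 = 7437.5.

Deadweight loss = 7437.5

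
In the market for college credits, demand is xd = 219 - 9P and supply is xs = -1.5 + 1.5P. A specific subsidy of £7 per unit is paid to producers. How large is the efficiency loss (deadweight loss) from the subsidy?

Deadweight loss = £31.5

Pre-subsidy: 219 - 9P = -1.5 + 1.5P gives P* = 21, x* = 30.
With the subsidy, sellers receive Ps = Pb + 7 for each unit, where Pb is the price buyers pay.
Supply in terms of Pb becomes xs = -1.5 + 1.5(Pb + 7) = 9 + 1.5Pb. Setting this equal to demand: 219 - 9Pb = 9 + 1.5Pb, so Pb = 20.
Sellers receive Ps = 20 + 7 = 27; x' = 219 − 9·20 = 39.
The subsidy expands output by 39 − 30 = 9 past the efficient level; on those units the gap between marginal cost and willingness to pay runs from 0 up to 7.
DWL = ½ × 7 × 9 = 31.5.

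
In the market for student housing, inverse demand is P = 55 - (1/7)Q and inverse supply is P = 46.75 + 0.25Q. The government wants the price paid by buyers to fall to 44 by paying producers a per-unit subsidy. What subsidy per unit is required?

At a buyer price of 44, quantity demanded is 385 − 7·44 = 77.
Sellers supply 77 only when they receive Ps = 46.75 + 0.25·77 = 66.
s = Ps − Pb = 66 − 44 = 22.

Required subsidy s = 22 per unit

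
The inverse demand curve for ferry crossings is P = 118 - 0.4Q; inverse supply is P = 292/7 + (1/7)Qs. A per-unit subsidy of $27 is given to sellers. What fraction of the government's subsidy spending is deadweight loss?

Pre-subsidy: 118 - 0.4Q = 292/7 + (1/7)Q gives Q* = 2670/19 and P* = 1174/19.
With the subsidy, sellers receive Ps = Pb + 27 for each unit, where Pb is the price buyers pay.
On the curves, Pb = 118 - 0.4Q and Ps = 292/7 + (1/7)Q; the wedge Ps − Pb = 27 gives 292/7 + (1/7)Q − (118 - 0.4Q) = 27, so Q' = 3615/19.
Then Pb = 118 − 0.4·(3615/19) = 796/19 and Ps = 292/7 + (1/7)·(3615/19) = 1309/19.
ΔCS = ½(2670/19 + 3615/19)(1174/19 − 796/19) = 1187865/361; ΔPS = ½(2670/19 + 3615/19)(1309/19 − 1174/19) = 848475/722.
Government spending = 27 × 3615/19 = 97605/19.
DWL = ½ × 27 × (3615/19 − 2670/19) = 25515/38; fraction = (25515/38) / (97605/19) = 63/482.

DWL / government spending = 63/482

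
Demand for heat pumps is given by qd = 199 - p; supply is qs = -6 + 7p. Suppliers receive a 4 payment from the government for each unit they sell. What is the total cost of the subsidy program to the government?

Government cost = 707.5

Pre-subsidy: 199 - p = -6 + 7p gives p* = 25.625, q* = 173.375.
With the subsidy, sellers receive ps = pb + 4 for each unit, where pb is the price buyers pay.
Supply in terms of pb becomes qs = -6 + 7(pb + 4) = 22 + 7pb. Setting this equal to demand: 199 - pb = 22 + 7pb, so pb = 22.125.
Sellers receive ps = 22.125 + 4 = 26.125; q' = 199 − 1·22.125 = 176.875.
Government outlay = subsidy × quantity = 4 × 176.875 = 707.5.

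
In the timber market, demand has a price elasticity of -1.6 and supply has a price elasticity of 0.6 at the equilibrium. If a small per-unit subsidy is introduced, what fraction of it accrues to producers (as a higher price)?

Producer share = 8/11

For a small subsidy around the equilibrium, the benefit split depends on the relative slopes, which at a point are proportional to the elasticities.
Buyer share = εs/(εs + |εd|) = 0.6/(0.6 + 1.6) = 3/11; seller share = |εd|/(εs + |εd|) = 8/11.
So producers capture 8/11 of the subsidy.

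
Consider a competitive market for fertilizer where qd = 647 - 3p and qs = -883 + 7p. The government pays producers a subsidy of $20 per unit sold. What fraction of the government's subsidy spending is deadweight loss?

DWL / government spending = 21/230

Pre-subsidy: 647 - 3p = -883 + 7p gives p* = 153, q* = 188.
With the subsidy, sellers receive ps = pb + 20 for each unit, where pb is the price buyers pay.
Supply in terms of pb becomes qs = -883 + 7(pb + 20) = -743 + 7pb. Setting this equal to demand: 647 - 3pb = -743 + 7pb, so pb = 139.
Sellers receive ps = 139 + 20 = 159; q' = 647 − 3·139 = 230.
ΔCS = ½(188 + 230)(153 − 139) = 2926; ΔPS = ½(188 + 230)(159 − 153) = 1254.
Government spending = 20 × 230 = 4600.
DWL = ½ × 20 × (230 − 188) = 420; fraction = 420 / 4600 = 21/230.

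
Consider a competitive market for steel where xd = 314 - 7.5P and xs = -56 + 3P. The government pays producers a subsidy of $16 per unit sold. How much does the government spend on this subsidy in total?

Pre-subsidy: 314 - 7.5P = -56 + 3P gives P* = 740/21, x* = 348/7.
With the subsidy, sellers receive Ps = Pb + 16 for each unit, where Pb is the price buyers pay.
Supply in terms of Pb becomes xs = -56 + 3(Pb + 16) = -8 + 3Pb. Setting this equal to demand: 314 - 7.5Pb = -8 + 3Pb, so Pb = 92/3.
Sellers receive Ps = 92/3 + 16 = 140/3; x' = 314 − 7.5·(92/3) = 84.
Government outlay = subsidy × quantity = 16 × 84 = 1344.

Government cost = $1344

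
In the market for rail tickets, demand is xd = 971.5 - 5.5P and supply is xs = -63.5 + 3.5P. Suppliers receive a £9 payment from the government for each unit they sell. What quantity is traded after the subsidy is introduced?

Pre-subsidy: 971.5 - 5.5P = -63.5 + 3.5P gives P* = 115, x* = 339.
With the subsidy, sellers receive Ps = Pb + 9 for each unit, where Pb is the price buyers pay.
Supply in terms of Pb becomes xs = -63.5 + 3.5(Pb + 9) = -32 + 3.5Pb. Setting this equal to demand: 971.5 - 5.5Pb = -32 + 3.5Pb, so Pb = 111.5.
Sellers receive Ps = 111.5 + 9 = 120.5; x' = 971.5 − 5.5·111.5 = 358.25.

x' = 358.25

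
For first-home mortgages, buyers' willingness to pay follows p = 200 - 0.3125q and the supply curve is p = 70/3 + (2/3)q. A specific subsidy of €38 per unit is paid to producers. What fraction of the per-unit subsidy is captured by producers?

Pre-subsidy: 200 - 0.3125q = 70/3 + (2/3)q gives q* = 8480/47 and p* = 6750/47.
With the subsidy, sellers receive ps = pb + 38 for each unit, where pb is the price buyers pay.
On the curves, pb = 200 - 0.3125q and ps = 70/3 + (2/3)q; the wedge ps − pb = 38 gives 70/3 + (2/3)q − (200 - 0.3125q) = 38, so q' = 10304/47.
Then pb = 200 − 0.3125·(10304/47) = 6180/47 and ps = 70/3 + (2/3)·(10304/47) = 7966/47.
Buyers' price falls by p* − pb = 6750/47 − 6180/47 = 570/47; sellers' price rises by ps − p* = 7966/47 − 6750/47 = 1216/47.
So producers capture (1216/47)/38 = 32/47 of each unit of subsidy.

Producer share = 32/47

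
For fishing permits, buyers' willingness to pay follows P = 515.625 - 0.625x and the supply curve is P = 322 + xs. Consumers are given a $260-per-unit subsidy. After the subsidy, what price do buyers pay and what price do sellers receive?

Buyers pay 4435/13; sellers receive 7815/13

Pre-subsidy: 515.625 - 0.625x = 322 + x gives x* = 1549/13 and P* = 5735/13.
With the rebate, buyers effectively pay Pb = Ps − 260, where Ps is the price sellers receive.
On the curves, Pb = 515.625 - 0.625x and Ps = 322 + x; the wedge Ps − Pb = 260 gives 322 + x − (515.625 - 0.625x) = 260, so x' = 3629/13.
Then Pb = 515.625 − 0.625·(3629/13) = 4435/13 and Ps = 322 + 1·(3629/13) = 7815/13.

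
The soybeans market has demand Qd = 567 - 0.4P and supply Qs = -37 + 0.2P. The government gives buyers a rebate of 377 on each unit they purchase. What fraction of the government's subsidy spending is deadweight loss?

Pre-subsidy: 567 - 0.4P = -37 + 0.2P gives P* = 3020/3, Q* = 493/3.
With the rebate, buyers effectively pay Pb = Ps − 377, where Ps is the price sellers receive.
Demand in terms of Ps becomes Qd = 567 − 0.4(Ps − 377) = 717.8 - 0.4Ps. Setting this equal to supply: 717.8 - 0.4Ps = -37 + 0.2Ps, so Ps = 1258.
Buyers pay Pb = 1258 − 377 = 881; Q' = -37 + 0.2·1258 = 214.6.
ΔCS = ½(493/3 + 214.6)(3020/3 − 881) = 1071434/45; ΔPS = ½(493/3 + 214.6)(1258 − 3020/3) = 2142868/45.
Government spending = 377 × 214.6 = 80904.2.
DWL = ½ × 377 × (214.6 − 493/3) = 142129/15; fraction = (142129/15) / 80904.2 = 13/111.

DWL / government spending = 13/111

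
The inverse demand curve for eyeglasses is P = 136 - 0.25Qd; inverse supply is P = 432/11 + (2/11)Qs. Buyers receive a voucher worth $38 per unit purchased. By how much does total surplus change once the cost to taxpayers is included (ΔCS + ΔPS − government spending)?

Net change in total surplus = -$1672

Pre-subsidy: 136 - 0.25Q = 432/11 + (2/11)Q gives Q* = 224 and P* = 80.
With the rebate, buyers effectively pay Pb = Ps − 38, where Ps is the price sellers receive.
On the curves, Pb = 136 - 0.25Q and Ps = 432/11 + (2/11)Q; the wedge Ps − Pb = 38 gives 432/11 + (2/11)Q − (136 - 0.25Q) = 38, so Q' = 312.
Then Pb = 136 − 0.25·312 = 58 and Ps = 432/11 + (2/11)·312 = 96.
ΔCS = ½(224 + 312)(80 − 58) = 5896; ΔPS = ½(224 + 312)(96 − 80) = 4288.
Government spending = 38 × 312 = 11856.
Net change = 5896 + 4288 − 11856 = -1672. The loss equals the DWL triangle ½·38·88.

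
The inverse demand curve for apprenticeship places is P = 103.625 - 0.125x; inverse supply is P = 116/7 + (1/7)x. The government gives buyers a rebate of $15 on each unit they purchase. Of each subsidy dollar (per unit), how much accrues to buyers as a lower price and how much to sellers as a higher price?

Buyers gain $7 per unit; sellers gain $8 per unit

Pre-subsidy: 103.625 - 0.125x = 116/7 + (1/7)x gives x* = 325 and P* = 63.
With the rebate, buyers effectively pay Pb = Ps − 15, where Ps is the price sellers receive.
On the curves, Pb = 103.625 - 0.125x and Ps = 116/7 + (1/7)x; the wedge Ps − Pb = 15 gives 116/7 + (1/7)x − (103.625 - 0.125x) = 15, so x' = 381.
Then Pb = 103.625 − 0.125·381 = 56 and Ps = 116/7 + (1/7)·381 = 71.
Buyers' price falls by P* − Pb = 63 − 56 = 7; sellers' price rises by Ps − P* = 71 − 63 = 8.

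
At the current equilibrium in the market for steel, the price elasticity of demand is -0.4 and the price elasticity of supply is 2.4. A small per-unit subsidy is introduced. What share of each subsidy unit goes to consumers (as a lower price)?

Consumer share = 6/7

For a small subsidy around the equilibrium, the benefit split depends on the relative slopes, which at a point are proportional to the elasticities.
Buyer share = εs/(εs + |εd|) = 2.4/(2.4 + 0.4) = 6/7; seller share = |εd|/(εs + |εd|) = 1/7.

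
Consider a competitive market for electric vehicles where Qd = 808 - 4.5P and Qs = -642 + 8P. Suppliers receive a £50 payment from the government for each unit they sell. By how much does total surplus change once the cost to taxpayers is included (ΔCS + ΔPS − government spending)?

Net change in total surplus = -£3600

Pre-subsidy: 808 - 4.5P = -642 + 8P gives P* = 116, Q* = 286.
With the subsidy, sellers receive Ps = Pb + 50 for each unit, where Pb is the price buyers pay.
Supply in terms of Pb becomes Qs = -642 + 8(Pb + 50) = -242 + 8Pb. Setting this equal to demand: 808 - 4.5Pb = -242 + 8Pb, so Pb = 84.
Sellers receive Ps = 84 + 50 = 134; Q' = 808 − 4.5·84 = 430.
ΔCS = ½(286 + 430)(116 − 84) = 11456; ΔPS = ½(286 + 430)(134 − 116) = 6444.
Government spending = 50 × 430 = 21500.
Net change = 11456 + 6444 − 21500 = -3600. The loss equals the DWL triangle ½·50·144.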